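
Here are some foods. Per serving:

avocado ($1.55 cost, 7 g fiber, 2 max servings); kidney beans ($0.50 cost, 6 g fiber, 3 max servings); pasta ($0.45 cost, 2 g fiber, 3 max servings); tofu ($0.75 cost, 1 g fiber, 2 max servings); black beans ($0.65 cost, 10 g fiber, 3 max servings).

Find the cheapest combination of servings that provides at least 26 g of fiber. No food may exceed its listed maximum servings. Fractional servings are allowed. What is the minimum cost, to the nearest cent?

$1.69

Cost per g of fiber: black beans $0.0650, kidney beans $0.0833, avocado $0.2214, pasta $0.2250, tofu $0.7500.
Take 2.6 servings of black beans: +26.0 g fiber for $1.69 (total $1.69, still need 0.0 g).
Greedy by cheapest-per-g is optimal for a single linear constraint, so the minimum cost is $1.69.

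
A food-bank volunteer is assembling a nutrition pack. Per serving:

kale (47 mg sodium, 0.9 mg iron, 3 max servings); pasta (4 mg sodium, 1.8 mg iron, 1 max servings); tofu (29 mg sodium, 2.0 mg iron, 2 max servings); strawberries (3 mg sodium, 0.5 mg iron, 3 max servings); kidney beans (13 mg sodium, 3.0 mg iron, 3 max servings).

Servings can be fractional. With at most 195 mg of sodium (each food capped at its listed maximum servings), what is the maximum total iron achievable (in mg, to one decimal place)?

17.9 mg

Iron per mg sodium: pasta 0.45, kidney beans 0.2308, strawberries 0.1667, tofu 0.06897, kale 0.01915.
Take 1 serving of pasta: uses 4 mg sodium, +1.8 mg iron (running total 1.8 mg).
Take 3 servings of kidney beans: uses 39 mg sodium, +9.0 mg iron (running total 10.8 mg).
Take 3 servings of strawberries: uses 9 mg sodium, +1.5 mg iron (running total 12.3 mg).
Take 2 servings of tofu: uses 58 mg sodium, +4.0 mg iron (running total 16.3 mg).
Take 1.809 servings of kale: uses 85 mg sodium, +1.6 mg iron (running total 17.9 mg).
Greedy by best ratio exhausts the sodium allowance optimally: 17.9 mg.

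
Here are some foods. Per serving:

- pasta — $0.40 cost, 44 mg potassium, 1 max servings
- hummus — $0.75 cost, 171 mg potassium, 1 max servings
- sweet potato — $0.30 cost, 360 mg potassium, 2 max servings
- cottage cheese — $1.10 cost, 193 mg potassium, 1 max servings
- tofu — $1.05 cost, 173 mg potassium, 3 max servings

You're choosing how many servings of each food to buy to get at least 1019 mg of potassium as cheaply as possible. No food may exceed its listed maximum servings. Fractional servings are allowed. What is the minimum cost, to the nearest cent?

$2.08

Cost per mg of potassium: sweet potato $0.0008, hummus $0.0044, cottage cheese $0.0057, tofu $0.0061, pasta $0.0091.
Take 2 servings of sweet potato: +720.0 mg potassium for $0.60 (total $0.60, still need 299.0 mg).
Take 1 serving of hummus: +171.0 mg potassium for $0.75 (total $1.35, still need 128.0 mg).
Take 0.6632 servings of cottage cheese: +128.0 mg potassium for $0.73 (total $2.08, still need 0.0 mg).
Greedy by cheapest-per-mg is optimal for a single linear constraint, so the minimum cost is $2.08.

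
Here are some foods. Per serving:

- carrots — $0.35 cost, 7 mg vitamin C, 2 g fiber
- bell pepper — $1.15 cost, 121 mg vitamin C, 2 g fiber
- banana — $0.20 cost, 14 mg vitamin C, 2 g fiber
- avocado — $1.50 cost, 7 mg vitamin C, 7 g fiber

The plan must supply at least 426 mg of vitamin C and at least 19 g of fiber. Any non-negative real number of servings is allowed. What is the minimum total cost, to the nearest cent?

This is a tiny linear program; its minimum lies at a vertex of the feasible set. List the vertices and price them.
carrots only: max(426/7, 19/2) = 60.86 servings → $21.30.
bell pepper only: max(426/121, 19/2) = 9.5 servings → $10.93.
banana only: max(426/14, 19/2) = 30.43 servings → $6.09.
avocado only: max(426/7, 19/7) = 60.86 servings → $91.29.
carrots + bell pepper with both tight: 6.346 servings and 3.154 servings → $5.85.
carrots + banana: the both-tight solution has a negative serving — not a feasible corner.
carrots + avocado with both targets exact would need a negative amount; discard.
bell pepper + banana with both tight: 2.738 servings and 6.762 servings → $4.50.
bell pepper + avocado with both tight: 3.42 servings and 1.737 servings → $6.54.
banana + avocado: the both-tight solution has a negative serving — not a feasible corner.
The minimum over all feasible corners is $4.50.

$4.50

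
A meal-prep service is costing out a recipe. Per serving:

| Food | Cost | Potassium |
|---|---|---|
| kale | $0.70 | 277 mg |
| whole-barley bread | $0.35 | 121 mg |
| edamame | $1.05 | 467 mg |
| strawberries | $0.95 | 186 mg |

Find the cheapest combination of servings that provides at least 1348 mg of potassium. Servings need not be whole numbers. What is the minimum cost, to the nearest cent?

$3.03

Cost per mg of potassium: edamame $0.0022, kale $0.0025, whole-barley bread $0.0029, strawberries $0.0051.
With no serving limits, use only edamame: 1348 mg / 467 mg = 2.887 servings × $1.05 = $3.03.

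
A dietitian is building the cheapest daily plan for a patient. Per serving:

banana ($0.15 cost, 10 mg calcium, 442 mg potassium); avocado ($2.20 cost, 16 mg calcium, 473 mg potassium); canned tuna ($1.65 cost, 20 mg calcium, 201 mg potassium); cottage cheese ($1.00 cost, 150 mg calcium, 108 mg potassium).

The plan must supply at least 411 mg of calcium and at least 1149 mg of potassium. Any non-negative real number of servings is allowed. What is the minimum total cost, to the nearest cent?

The cheapest plan sits at a corner of the feasible region — with two constraints it uses at most two foods.
banana only: max(411/10, 1149/442) = 41.1 servings → $6.17.
avocado only: max(411/16, 1149/473) = 25.69 servings → $56.51.
canned tuna only: max(411/20, 1149/201) = 20.55 servings → $33.91.
cottage cheese only: max(411/150, 1149/108) = 10.64 servings → $10.64.
banana + avocado with both targets exact would need a negative amount; discard.
banana + canned tuna: intersection lies outside the first quadrant.
banana + cottage cheese with both tight: 1.962 servings and 2.609 servings → $2.90.
avocado + canned tuna with both targets exact would need a negative amount; discard.
avocado + cottage cheese with both tight: 1.849 servings and 2.543 servings → $6.61.
canned tuna + cottage cheese with both tight: 4.572 servings and 2.13 servings → $9.67.
The minimum over all feasible corners is $2.90.

$2.90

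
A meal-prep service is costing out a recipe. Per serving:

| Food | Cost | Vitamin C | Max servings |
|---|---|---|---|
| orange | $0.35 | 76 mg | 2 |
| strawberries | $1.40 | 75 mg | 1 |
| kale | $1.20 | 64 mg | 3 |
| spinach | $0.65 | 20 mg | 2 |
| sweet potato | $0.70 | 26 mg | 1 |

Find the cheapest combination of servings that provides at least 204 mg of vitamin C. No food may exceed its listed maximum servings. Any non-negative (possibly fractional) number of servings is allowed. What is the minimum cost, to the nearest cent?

$1.67

Cost per mg of vitamin C: orange $0.0046, strawberries $0.0187, kale $0.0187, sweet potato $0.0269, spinach $0.0325.
Take 2 servings of orange: +152.0 mg vitamin C for $0.70 (total $0.70, still need 52.0 mg).
Take 0.6933 servings of strawberries: +52.0 mg vitamin C for $0.97 (total $1.67, still need 0.0 mg).
Greedy by cheapest-per-mg is optimal for a single linear constraint, so the minimum cost is $1.67.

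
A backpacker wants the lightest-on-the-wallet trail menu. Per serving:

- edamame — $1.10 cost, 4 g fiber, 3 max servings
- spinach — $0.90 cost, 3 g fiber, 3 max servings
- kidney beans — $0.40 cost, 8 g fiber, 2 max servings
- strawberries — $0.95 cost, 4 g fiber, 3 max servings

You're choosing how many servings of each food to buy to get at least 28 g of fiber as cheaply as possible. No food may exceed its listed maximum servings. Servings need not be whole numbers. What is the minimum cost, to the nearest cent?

$3.65

Cost per g of fiber: kidney beans $0.0500, strawberries $0.2375, edamame $0.2750, spinach $0.3000.
Take 2 servings of kidney beans: +16.0 g fiber for $0.80 (total $0.80, still need 12.0 g).
Take 3 servings of strawberries: +12.0 g fiber for $2.85 (total $3.65, still need 0.0 g).
Filling from the cheapest source first is optimal under one linear minimum: $3.65.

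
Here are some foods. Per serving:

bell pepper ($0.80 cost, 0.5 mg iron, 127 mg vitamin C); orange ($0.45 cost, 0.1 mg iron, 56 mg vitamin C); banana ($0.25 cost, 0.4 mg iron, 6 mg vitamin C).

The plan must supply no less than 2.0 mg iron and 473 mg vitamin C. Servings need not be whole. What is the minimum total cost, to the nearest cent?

$3.06

Minimising a linear cost over {iron ≥ 2.0, vitamin C ≥ 473, servings ≥ 0} — the optimum is at a vertex, using one or two foods.
bell pepper only: max(2.0/0.5, 473/127) = 4 servings → $3.20.
orange only: max(2.0/0.1, 473/56) = 20 servings → $9.00.
banana only: max(2.0/0.4, 473/6) = 78.83 servings → $19.71.
bell pepper + orange: the both-tight solution has a negative serving — not a feasible corner.
bell pepper + banana with both tight: 3.707 servings and 0.3661 servings → $3.06.
orange + banana with both tight: 8.128 servings and 2.968 servings → $4.40.
The minimum over all feasible corners is $3.06.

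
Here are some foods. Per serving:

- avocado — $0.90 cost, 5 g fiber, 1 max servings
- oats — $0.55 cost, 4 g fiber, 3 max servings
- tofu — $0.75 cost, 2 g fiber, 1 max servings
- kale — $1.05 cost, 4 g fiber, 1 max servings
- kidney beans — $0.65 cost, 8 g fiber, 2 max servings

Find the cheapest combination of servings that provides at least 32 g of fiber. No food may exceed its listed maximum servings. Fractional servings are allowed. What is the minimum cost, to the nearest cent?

Cost per g of fiber: kidney beans $0.0813, oats $0.1375, avocado $0.1800, kale $0.2625, tofu $0.3750.
Take 2 servings of kidney beans: +16.0 g fiber for $1.30 (total $1.30, still need 16.0 g).
Take 3 servings of oats: +12.0 g fiber for $1.65 (total $2.95, still need 4.0 g).
Take 0.8 servings of avocado: +4.0 g fiber for $0.72 (total $3.67, still need 0.0 g).
Filling from the cheapest source first is optimal under one linear minimum: $3.67.

$3.67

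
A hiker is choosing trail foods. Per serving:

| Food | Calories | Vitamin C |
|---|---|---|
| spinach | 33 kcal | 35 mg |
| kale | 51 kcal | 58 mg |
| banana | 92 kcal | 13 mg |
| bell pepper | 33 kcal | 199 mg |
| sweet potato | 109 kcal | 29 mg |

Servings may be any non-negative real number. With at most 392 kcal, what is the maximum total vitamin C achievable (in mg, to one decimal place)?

2363.9 mg

Vitamin C per kcal: bell pepper 6.03, kale 1.137, spinach 1.061, sweet potato 0.2661, banana 0.1413.
With no serving limits, spend the whole calories allowance on bell pepper: 392 kcal / 33 kcal × 199 mg = 2363.9 mg.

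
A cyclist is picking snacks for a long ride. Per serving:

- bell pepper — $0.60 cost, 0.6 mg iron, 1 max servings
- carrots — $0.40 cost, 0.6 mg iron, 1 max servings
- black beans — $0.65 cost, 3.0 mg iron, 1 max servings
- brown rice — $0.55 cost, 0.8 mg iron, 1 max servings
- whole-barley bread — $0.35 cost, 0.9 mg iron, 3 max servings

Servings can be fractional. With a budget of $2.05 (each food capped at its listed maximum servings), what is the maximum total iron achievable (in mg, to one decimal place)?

6.2 mg

Iron per dollar: black beans 4.615, whole-barley bread 2.571, carrots 1.5, brown rice 1.455, bell pepper 1.
Take 1 serving of black beans: spends $0.65, +3.0 mg iron (running total 3.0 mg).
Take 3 servings of whole-barley bread: spends $1.05, +2.7 mg iron (running total 5.7 mg).
Take 0.875 servings of carrots: spends $0.35, +0.5 mg iron (running total 6.2 mg).
Filling greedily by iron-per-dollar is optimal for one linear limit, giving 6.2 mg.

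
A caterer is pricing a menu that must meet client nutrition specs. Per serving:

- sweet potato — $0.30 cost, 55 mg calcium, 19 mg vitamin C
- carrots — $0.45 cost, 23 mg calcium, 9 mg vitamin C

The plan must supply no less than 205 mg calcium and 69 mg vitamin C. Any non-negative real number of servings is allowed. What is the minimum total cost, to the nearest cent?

$1.12

This is a tiny linear program; its minimum lies at a vertex of the feasible set. List the vertices and price them.
sweet potato only: max(205/55, 69/19) = 3.727 servings → $1.12.
carrots only: max(205/23, 69/9) = 8.913 servings → $4.01.
sweet potato + carrots: the both-tight solution has a negative serving — not a feasible corner.
Cheapest feasible corner: $1.12.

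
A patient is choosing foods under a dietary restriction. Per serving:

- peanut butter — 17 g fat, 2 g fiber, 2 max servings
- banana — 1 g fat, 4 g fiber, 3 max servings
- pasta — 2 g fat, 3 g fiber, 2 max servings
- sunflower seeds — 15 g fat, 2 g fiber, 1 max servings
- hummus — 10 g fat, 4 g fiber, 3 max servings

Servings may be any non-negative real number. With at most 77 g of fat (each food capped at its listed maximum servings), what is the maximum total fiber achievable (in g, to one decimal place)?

34.9 g

Fiber per g fat: banana 4, pasta 1.5, hummus 0.4, sunflower seeds 0.1333, peanut butter 0.1176.
Take 3 servings of banana: uses 3 g fat, +12.0 g fiber (running total 12.0 g).
Take 2 servings of pasta: uses 4 g fat, +6.0 g fiber (running total 18.0 g).
Take 3 servings of hummus: uses 30 g fat, +12.0 g fiber (running total 30.0 g).
Take 1 serving of sunflower seeds: uses 15 g fat, +2.0 g fiber (running total 32.0 g).
Take 1.471 servings of peanut butter: uses 25 g fat, +2.9 g fiber (running total 34.9 g).
Greedy by best ratio exhausts the fat allowance optimally: 34.9 g.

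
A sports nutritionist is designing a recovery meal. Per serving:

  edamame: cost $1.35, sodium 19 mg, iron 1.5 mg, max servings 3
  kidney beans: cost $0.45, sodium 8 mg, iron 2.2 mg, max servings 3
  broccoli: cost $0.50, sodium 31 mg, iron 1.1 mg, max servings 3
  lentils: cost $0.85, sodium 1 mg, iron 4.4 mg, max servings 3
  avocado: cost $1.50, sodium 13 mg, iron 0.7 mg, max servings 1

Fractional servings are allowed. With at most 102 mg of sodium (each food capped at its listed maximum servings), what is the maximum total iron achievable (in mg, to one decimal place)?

Iron per mg sodium: lentils 4.4, kidney beans 0.275, edamame 0.07895, avocado 0.05385, broccoli 0.03548.
Take 3 servings of lentils: uses 3 mg sodium, +13.2 mg iron (running total 13.2 mg).
Take 3 servings of kidney beans: uses 24 mg sodium, +6.6 mg iron (running total 19.8 mg).
Take 3 servings of edamame: uses 57 mg sodium, +4.5 mg iron (running total 24.3 mg).
Take 1 serving of avocado: uses 13 mg sodium, +0.7 mg iron (running total 25.0 mg).
Take 0.1613 servings of broccoli: uses 5 mg sodium, +0.2 mg iron (running total 25.2 mg).
Greedy by best ratio exhausts the sodium allowance optimally: 25.2 mg.

25.2 mg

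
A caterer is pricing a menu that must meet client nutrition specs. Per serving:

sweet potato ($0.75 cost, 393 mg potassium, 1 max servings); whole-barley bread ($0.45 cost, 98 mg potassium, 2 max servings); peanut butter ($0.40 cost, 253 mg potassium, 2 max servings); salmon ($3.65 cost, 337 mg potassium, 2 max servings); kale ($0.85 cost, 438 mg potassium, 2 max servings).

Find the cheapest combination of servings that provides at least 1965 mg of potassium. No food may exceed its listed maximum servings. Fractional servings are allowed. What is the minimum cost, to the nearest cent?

$4.12

Cost per mg of potassium: peanut butter $0.0016, sweet potato $0.0019, kale $0.0019, whole-barley bread $0.0046, salmon $0.0108.
Take 2 servings of peanut butter: +506.0 mg potassium for $0.80 (total $0.80, still need 1459.0 mg).
Take 1 serving of sweet potato: +393.0 mg potassium for $0.75 (total $1.55, still need 1066.0 mg).
Take 2 servings of kale: +876.0 mg potassium for $1.70 (total $3.25, still need 190.0 mg).
Take 1.939 servings of whole-barley bread: +190.0 mg potassium for $0.87 (total $4.12, still need 0.0 mg).
Filling from the cheapest source first is optimal under one linear minimum: $4.12.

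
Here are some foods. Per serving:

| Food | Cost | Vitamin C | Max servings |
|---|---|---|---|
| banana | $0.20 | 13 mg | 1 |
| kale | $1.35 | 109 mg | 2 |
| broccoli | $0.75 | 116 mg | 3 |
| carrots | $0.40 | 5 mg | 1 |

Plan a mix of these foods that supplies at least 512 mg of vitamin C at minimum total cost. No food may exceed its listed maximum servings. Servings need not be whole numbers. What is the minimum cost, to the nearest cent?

$4.28

Cost per mg of vitamin C: broccoli $0.0065, kale $0.0124, banana $0.0154, carrots $0.0800.
Take 3 servings of broccoli: +348.0 mg vitamin C for $2.25 (total $2.25, still need 164.0 mg).
Take 1.505 servings of kale: +164.0 mg vitamin C for $2.03 (total $4.28, still need 0.0 mg).
Greedy by cheapest-per-mg is optimal for a single linear constraint, so the minimum cost is $4.28.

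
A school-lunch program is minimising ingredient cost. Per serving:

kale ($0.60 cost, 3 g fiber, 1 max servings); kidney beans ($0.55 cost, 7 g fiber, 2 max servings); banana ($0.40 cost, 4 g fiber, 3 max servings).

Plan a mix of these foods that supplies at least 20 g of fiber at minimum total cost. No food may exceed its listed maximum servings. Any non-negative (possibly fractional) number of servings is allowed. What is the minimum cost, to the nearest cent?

$1.70

Cost per g of fiber: kidney beans $0.0786, banana $0.1000, kale $0.2000.
Take 2 servings of kidney beans: +14.0 g fiber for $1.10 (total $1.10, still need 6.0 g).
Take 1.5 servings of banana: +6.0 g fiber for $0.60 (total $1.70, still need 0.0 g).
Filling from the cheapest source first is optimal under one linear minimum: $1.70.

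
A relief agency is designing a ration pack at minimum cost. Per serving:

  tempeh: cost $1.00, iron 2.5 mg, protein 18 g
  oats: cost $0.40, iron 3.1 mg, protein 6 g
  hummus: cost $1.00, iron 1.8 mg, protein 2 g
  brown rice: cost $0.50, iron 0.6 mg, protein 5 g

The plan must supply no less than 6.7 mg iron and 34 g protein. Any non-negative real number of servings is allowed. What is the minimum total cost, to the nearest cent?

Two binding constraints pin down two serving amounts, so the optimal mix uses at most two foods. The candidates are each food alone (scaled to the tighter of iron/protein) and each pair with both constraints tight.
tempeh only: max(6.7/2.5, 34/18) = 2.68 servings → $2.68.
oats only: max(6.7/3.1, 34/6) = 5.667 servings → $2.27.
hummus only: max(6.7/1.8, 34/2) = 17 servings → $17.00.
brown rice only: max(6.7/0.6, 34/5) = 11.17 servings → $5.58.
tempeh + oats with both tight: 1.598 servings and 0.8725 servings → $1.95.
tempeh + hummus with both tight: 1.745 servings and 1.299 servings → $3.04.
tempeh + brown rice: intersection lies outside the first quadrant.
oats + hummus: intersection lies outside the first quadrant.
oats + brown rice with both tight: 1.101 servings and 5.479 servings → $3.18.
hummus + brown rice with both tight: 1.679 servings and 6.128 servings → $4.74.
Cheapest feasible corner: $1.95.

$1.95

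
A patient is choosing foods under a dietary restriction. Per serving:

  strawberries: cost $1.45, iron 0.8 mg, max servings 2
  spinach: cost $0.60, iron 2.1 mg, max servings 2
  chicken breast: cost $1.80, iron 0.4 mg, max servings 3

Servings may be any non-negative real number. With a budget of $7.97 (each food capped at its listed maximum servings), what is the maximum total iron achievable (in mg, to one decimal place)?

Iron per dollar: spinach 3.5, strawberries 0.5517, chicken breast 0.2222.
Take 2 servings of spinach: spends $1.20, +4.2 mg iron (running total 4.2 mg).
Take 2 servings of strawberries: spends $2.90, +1.6 mg iron (running total 5.8 mg).
Take 2.15 servings of chicken breast: spends $3.87, +0.9 mg iron (running total 6.7 mg).
Greedy by best ratio exhausts the cost allowance optimally: 6.7 mg.

6.7 mg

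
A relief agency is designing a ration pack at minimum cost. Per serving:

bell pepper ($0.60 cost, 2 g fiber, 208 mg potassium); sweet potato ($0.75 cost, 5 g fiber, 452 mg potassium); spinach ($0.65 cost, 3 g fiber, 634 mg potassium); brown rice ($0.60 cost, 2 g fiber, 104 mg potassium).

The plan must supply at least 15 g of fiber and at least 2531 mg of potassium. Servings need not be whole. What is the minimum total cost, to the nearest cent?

A basic optimal solution has at most two foods positive. Try each food alone and each pair with both targets met exactly.
bell pepper only: max(15/2, 2531/208) = 12.17 servings → $7.30.
sweet potato only: max(15/5, 2531/452) = 5.6 servings → $4.20.
spinach only: max(15/3, 2531/634) = 5 servings → $3.25.
brown rice only: max(15/2, 2531/104) = 24.34 servings → $14.60.
bell pepper + sweet potato: the both-tight solution has a negative serving — not a feasible corner.
bell pepper + spinach with both tight: 2.977 servings and 3.016 servings → $3.75.
bell pepper + brown rice with both targets exact would need a negative amount; discard.
sweet potato + spinach with both tight: 1.057 servings and 3.239 servings → $2.90.
sweet potato + brown rice: the both-tight solution has a negative serving — not a feasible corner.
spinach + brown rice with both tight: 3.663 servings and 2.005 servings → $3.58.
Cheapest feasible corner: $2.90.

$2.90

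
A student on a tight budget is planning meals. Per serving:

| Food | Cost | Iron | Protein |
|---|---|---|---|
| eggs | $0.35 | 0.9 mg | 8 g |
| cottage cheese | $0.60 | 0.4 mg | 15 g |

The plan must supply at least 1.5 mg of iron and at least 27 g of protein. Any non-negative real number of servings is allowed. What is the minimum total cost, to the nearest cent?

Two binding constraints pin down two serving amounts, so the optimal mix uses at most two foods. The candidates are each food alone (scaled to the tighter of iron/protein) and each pair with both constraints tight.
eggs only: max(1.5/0.9, 27/8) = 3.375 servings → $1.18.
cottage cheese only: max(1.5/0.4, 27/15) = 3.75 servings → $2.25.
eggs + cottage cheese with both tight: 1.136 servings and 1.194 servings → $1.11.
Cheapest feasible corner: $1.11.

$1.11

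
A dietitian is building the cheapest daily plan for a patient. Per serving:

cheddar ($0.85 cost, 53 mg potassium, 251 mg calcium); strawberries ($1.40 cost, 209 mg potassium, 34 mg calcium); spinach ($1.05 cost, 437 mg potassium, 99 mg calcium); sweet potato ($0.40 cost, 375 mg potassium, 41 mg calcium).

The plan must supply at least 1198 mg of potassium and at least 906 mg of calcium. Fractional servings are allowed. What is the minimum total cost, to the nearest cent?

The cheapest plan sits at a corner of the feasible region — with two constraints it uses at most two foods.
cheddar only: max(1198/53, 906/251) = 22.6 servings → $19.21.
strawberries only: max(1198/209, 906/34) = 26.65 servings → $37.31.
spinach only: max(1198/437, 906/99) = 9.152 servings → $9.61.
sweet potato only: max(1198/375, 906/41) = 22.1 servings → $8.84.
cheddar + strawberries with both tight: 2.934 servings and 4.988 servings → $9.48.
cheddar + spinach with both tight: 2.655 servings and 2.419 servings → $4.80.
cheddar + sweet potato with both tight: 3.161 servings and 2.748 servings → $3.79.
strawberries + spinach with both targets exact would need a negative amount; discard.
strawberries + sweet potato with both targets exact would need a negative amount; discard.
spinach + sweet potato: the both-tight solution has a negative serving — not a feasible corner.
So the least-cost plan costs $3.79.

$3.79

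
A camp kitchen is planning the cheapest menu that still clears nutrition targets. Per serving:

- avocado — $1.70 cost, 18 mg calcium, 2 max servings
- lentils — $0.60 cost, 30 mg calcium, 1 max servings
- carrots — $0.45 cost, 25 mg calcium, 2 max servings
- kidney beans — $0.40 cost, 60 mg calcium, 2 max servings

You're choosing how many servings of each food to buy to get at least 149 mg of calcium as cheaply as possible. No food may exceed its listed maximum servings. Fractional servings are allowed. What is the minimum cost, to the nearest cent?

$1.32

Cost per mg of calcium: kidney beans $0.0067, carrots $0.0180, lentils $0.0200, avocado $0.0944.
Take 2 servings of kidney beans: +120.0 mg calcium for $0.80 (total $0.80, still need 29.0 mg).
Take 1.16 servings of carrots: +29.0 mg calcium for $0.52 (total $1.32, still need 0.0 mg).
Filling from the cheapest source first is optimal under one linear minimum: $1.32.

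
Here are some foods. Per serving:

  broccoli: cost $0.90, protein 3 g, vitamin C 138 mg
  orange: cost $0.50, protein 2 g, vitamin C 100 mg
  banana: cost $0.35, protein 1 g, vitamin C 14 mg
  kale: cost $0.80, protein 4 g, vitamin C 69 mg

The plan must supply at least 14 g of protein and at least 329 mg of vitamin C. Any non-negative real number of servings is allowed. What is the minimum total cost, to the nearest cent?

$2.93

Compare the cost at each extreme point of the feasible region.
broccoli only: max(14/3, 329/138) = 4.667 servings → $4.20.
orange only: max(14/2, 329/100) = 7 servings → $3.50.
banana only: max(14/1, 329/14) = 23.5 servings → $8.22.
kale only: max(14/4, 329/69) = 4.768 servings → $3.81.
broccoli + orange with both targets exact would need a negative amount; discard.
broccoli + banana with both tight: 1.385 servings and 9.844 servings → $4.69.
broccoli + kale with both tight: 1.014 servings and 2.739 servings → $3.10.
orange + banana with both tight: 1.847 servings and 10.31 servings → $4.53.
orange + kale with both tight: 1.336 servings and 2.832 servings → $2.93.
banana + kale: the both-tight solution has a negative serving — not a feasible corner.
The minimum over all feasible corners is $2.93.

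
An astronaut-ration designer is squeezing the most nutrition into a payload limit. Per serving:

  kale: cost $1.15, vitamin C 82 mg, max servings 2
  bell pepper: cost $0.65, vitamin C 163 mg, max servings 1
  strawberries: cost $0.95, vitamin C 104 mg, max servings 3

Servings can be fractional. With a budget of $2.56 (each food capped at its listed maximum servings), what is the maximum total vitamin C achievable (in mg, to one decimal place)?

Vitamin C per dollar: bell pepper 250.8, strawberries 109.5, kale 71.3.
Take 1 serving of bell pepper: spends $0.65, +163.0 mg vitamin C (running total 163.0 mg).
Take 2.011 servings of strawberries: spends $1.91, +209.1 mg vitamin C (running total 372.1 mg).
Greedy by best ratio exhausts the cost allowance optimally: 372.1 mg.

372.1 mg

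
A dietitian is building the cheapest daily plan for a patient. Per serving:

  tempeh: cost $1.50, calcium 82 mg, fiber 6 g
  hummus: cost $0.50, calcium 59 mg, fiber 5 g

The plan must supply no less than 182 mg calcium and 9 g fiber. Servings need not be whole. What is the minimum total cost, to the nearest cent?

The cheapest plan sits at a corner of the feasible region — with two constraints it uses at most two foods.
tempeh only: max(182/82, 9/6) = 2.22 servings → $3.33.
hummus only: max(182/59, 9/5) = 3.085 servings → $1.54.
tempeh + hummus: intersection lies outside the first quadrant.
The minimum over all feasible corners is $1.54.

$1.54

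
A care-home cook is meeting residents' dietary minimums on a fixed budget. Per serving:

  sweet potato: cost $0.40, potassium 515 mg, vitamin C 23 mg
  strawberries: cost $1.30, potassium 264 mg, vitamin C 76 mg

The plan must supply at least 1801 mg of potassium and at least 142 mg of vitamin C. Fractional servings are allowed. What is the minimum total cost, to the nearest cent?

$2.45

sweet potato only: max(1801/515, 142/23) = 6.174 servings → $2.47.
strawberries only: max(1801/264, 142/76) = 6.822 servings → $8.87.
sweet potato + strawberries with both tight: 3.006 servings and 0.9588 servings → $2.45.
The minimum over all feasible corners is $2.45.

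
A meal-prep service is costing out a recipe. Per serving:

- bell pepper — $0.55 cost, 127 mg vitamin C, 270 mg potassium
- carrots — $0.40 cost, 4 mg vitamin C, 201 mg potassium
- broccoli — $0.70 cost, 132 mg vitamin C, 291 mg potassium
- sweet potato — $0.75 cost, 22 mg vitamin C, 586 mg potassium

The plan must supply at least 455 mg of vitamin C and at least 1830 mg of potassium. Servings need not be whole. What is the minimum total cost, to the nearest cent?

$3.02

This is a tiny linear program; its minimum lies at a vertex of the feasible set. List the vertices and price them.
bell pepper only: max(455/127, 1830/270) = 6.778 servings → $3.73.
carrots only: max(455/4, 1830/201) = 113.8 servings → $45.50.
broccoli only: max(455/132, 1830/291) = 6.289 servings → $4.40.
sweet potato only: max(455/22, 1830/586) = 20.68 servings → $15.51.
bell pepper + carrots with both tight: 3.442 servings and 4.482 servings → $3.69.
bell pepper + broccoli with both targets exact would need a negative amount; discard.
bell pepper + sweet potato with both tight: 3.306 servings and 1.6 servings → $3.02.
carrots + broccoli with both tight: 4.303 servings and 3.317 servings → $4.04.
carrots + sweet potato: intersection lies outside the first quadrant.
broccoli + sweet potato with both tight: 3.191 servings and 1.538 servings → $3.39.
Cheapest feasible corner: $3.02.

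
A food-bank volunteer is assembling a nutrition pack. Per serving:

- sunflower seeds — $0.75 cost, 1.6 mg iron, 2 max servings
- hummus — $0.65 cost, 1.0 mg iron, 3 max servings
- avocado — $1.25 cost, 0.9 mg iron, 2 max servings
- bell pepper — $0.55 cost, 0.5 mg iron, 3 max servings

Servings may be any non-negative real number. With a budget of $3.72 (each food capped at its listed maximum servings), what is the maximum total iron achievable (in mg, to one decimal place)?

6.4 mg

Iron per dollar: sunflower seeds 2.133, hummus 1.538, bell pepper 0.9091, avocado 0.72.
Take 2 servings of sunflower seeds: spends $1.50, +3.2 mg iron (running total 3.2 mg).
Take 3 servings of hummus: spends $1.95, +3.0 mg iron (running total 6.2 mg).
Take 0.4909 servings of bell pepper: spends $0.27, +0.2 mg iron (running total 6.4 mg).
Greedy by best ratio exhausts the cost allowance optimally: 6.4 mg.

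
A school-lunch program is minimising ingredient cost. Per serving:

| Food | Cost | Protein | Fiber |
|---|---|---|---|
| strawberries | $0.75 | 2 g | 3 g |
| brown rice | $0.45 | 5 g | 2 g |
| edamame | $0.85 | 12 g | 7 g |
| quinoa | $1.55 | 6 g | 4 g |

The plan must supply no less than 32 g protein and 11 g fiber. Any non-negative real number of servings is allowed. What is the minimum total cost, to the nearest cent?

For a min-cost LP with two ≥-constraints, a basic feasible solution has at most two positive variables.
strawberries only: max(32/2, 11/3) = 16 servings → $12.00.
brown rice only: max(32/5, 11/2) = 6.4 servings → $2.88.
edamame only: max(32/12, 11/7) = 2.667 servings → $2.27.
quinoa only: max(32/6, 11/4) = 5.333 servings → $8.27.
strawberries + brown rice: the both-tight solution has a negative serving — not a feasible corner.
strawberries + edamame: intersection lies outside the first quadrant.
strawberries + quinoa with both targets exact would need a negative amount; discard.
brown rice + edamame: the both-tight solution has a negative serving — not a feasible corner.
brown rice + quinoa with both targets exact would need a negative amount; discard.
edamame + quinoa: the both-tight solution has a negative serving — not a feasible corner.
Cheapest feasible corner: $2.27.

$2.27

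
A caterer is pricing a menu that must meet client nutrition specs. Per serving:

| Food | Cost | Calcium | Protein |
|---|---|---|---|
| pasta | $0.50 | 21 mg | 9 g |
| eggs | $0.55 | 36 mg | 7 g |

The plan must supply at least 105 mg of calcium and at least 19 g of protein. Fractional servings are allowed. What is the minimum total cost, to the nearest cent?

$1.60

A basic optimal solution has at most two foods positive. Try each food alone and each pair with both targets met exactly.
pasta only: max(105/21, 19/9) = 5 servings → $2.50.
eggs only: max(105/36, 19/7) = 2.917 servings → $1.60.
pasta + eggs: the both-tight solution has a negative serving — not a feasible corner.
Cheapest feasible corner: $1.60.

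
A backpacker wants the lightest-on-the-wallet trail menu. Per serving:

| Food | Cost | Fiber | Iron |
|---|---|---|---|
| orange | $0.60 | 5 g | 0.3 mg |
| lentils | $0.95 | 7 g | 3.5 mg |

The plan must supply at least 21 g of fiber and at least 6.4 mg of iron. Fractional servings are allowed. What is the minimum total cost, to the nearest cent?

$2.70

Two binding constraints pin down two serving amounts, so the optimal mix uses at most two foods. The candidates are each food alone (scaled to the tighter of fiber/iron) and each pair with both constraints tight.
orange only: max(21/5, 6.4/0.3) = 21.33 servings → $12.80.
lentils only: max(21/7, 6.4/3.5) = 3 servings → $2.85.
orange + lentils with both tight: 1.864 servings and 1.669 servings → $2.70.
The minimum over all feasible corners is $2.70.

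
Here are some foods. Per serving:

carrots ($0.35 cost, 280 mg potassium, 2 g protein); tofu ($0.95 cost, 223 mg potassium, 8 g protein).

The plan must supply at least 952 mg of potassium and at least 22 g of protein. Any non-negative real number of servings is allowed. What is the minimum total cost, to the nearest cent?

$2.78

A basic optimal solution has at most two foods positive. Try each food alone and each pair with both targets met exactly.
carrots only: max(952/280, 22/2) = 11 servings → $3.85.
tofu only: max(952/223, 22/8) = 4.269 servings → $4.06.
carrots + tofu with both tight: 1.511 servings and 2.372 servings → $2.78.
Cheapest feasible corner: $2.78.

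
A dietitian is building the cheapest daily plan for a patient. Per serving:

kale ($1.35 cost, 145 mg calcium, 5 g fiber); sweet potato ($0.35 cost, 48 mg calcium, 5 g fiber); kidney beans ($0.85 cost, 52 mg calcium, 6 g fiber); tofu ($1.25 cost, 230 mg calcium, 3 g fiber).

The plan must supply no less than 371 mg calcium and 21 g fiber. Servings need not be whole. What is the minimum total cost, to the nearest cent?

$2.35

kale only: max(371/145, 21/5) = 4.2 servings → $5.67.
sweet potato only: max(371/48, 21/5) = 7.729 servings → $2.71.
kidney beans only: max(371/52, 21/6) = 7.135 servings → $6.06.
tofu only: max(371/230, 21/3) = 7 servings → $8.75.
kale + sweet potato with both tight: 1.746 servings and 2.454 servings → $3.22.
kale + kidney beans with both tight: 1.859 servings and 1.951 servings → $4.17.
kale + tofu: the both-tight solution has a negative serving — not a feasible corner.
sweet potato + kidney beans: intersection lies outside the first quadrant.
sweet potato + tofu with both tight: 3.695 servings and 0.8419 servings → $2.35.
kidney beans + tofu with both tight: 3.037 servings and 0.9265 servings → $3.74.
The minimum over all feasible corners is $2.35.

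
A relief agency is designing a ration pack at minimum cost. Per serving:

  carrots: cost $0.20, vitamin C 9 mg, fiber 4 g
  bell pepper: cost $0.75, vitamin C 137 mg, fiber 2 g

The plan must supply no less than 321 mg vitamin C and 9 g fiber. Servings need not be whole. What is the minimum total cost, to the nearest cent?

$1.93

With two linear requirements the optimum uses one or two foods; enumerate the corners.
carrots only: max(321/9, 9/4) = 35.67 servings → $7.13.
bell pepper only: max(321/137, 9/2) = 4.5 servings → $3.38.
carrots + bell pepper with both tight: 1.115 servings and 2.27 servings → $1.93.
The minimum over all feasible corners is $1.93.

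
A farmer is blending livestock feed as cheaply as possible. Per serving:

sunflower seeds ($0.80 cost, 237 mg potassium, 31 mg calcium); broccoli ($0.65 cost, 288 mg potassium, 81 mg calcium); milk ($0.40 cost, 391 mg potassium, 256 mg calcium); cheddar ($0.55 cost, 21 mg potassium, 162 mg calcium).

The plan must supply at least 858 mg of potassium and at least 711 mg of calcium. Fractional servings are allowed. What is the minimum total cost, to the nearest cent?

$1.11

Check every corner: each single food scaled to meet both minima, and each pair solved so both constraints bind.
sunflower seeds only: max(858/237, 711/31) = 22.94 servings → $18.35.
broccoli only: max(858/288, 711/81) = 8.778 servings → $5.71.
milk only: max(858/391, 711/256) = 2.777 servings → $1.11.
cheddar only: max(858/21, 711/162) = 40.86 servings → $22.47.
sunflower seeds + broccoli: intersection lies outside the first quadrant.
sunflower seeds + milk: intersection lies outside the first quadrant.
sunflower seeds + cheddar with both tight: 3.287 servings and 3.76 servings → $4.70.
broccoli + milk: the both-tight solution has a negative serving — not a feasible corner.
broccoli + cheddar with both tight: 2.76 servings and 3.009 servings → $3.45.
milk + cheddar with both tight: 2.14 servings and 1.007 servings → $1.41.
Cheapest feasible corner: $1.11.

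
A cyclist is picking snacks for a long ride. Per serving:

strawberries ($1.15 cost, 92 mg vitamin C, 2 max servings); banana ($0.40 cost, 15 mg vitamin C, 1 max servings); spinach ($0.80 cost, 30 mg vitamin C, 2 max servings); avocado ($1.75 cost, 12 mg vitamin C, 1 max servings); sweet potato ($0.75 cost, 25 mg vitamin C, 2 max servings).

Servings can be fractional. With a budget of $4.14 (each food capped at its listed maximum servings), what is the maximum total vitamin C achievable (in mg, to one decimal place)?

Vitamin C per dollar: strawberries 80, banana 37.5, spinach 37.5, sweet potato 33.33, avocado 6.857.
Take 2 servings of strawberries: spends $2.30, +184.0 mg vitamin C (running total 184.0 mg).
Take 1 serving of banana: spends $0.40, +15.0 mg vitamin C (running total 199.0 mg).
Take 1.8 servings of spinach: spends $1.44, +54.0 mg vitamin C (running total 253.0 mg).
Filling greedily by vitamin C-per-dollar is optimal for one linear limit, giving 253.0 mg.

253.0 mg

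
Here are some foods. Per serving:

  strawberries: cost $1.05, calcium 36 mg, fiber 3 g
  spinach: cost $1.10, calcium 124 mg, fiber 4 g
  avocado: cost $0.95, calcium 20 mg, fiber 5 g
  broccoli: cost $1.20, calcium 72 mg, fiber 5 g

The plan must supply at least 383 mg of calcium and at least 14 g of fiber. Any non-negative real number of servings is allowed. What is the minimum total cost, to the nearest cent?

For a min-cost LP with two ≥-constraints, a basic feasible solution has at most two positive variables.
strawberries only: max(383/36, 14/3) = 10.64 servings → $11.17.
spinach only: max(383/124, 14/4) = 3.5 servings → $3.85.
avocado only: max(383/20, 14/5) = 19.15 servings → $18.19.
broccoli only: max(383/72, 14/5) = 5.319 servings → $6.38.
strawberries + spinach with both tight: 0.8947 servings and 2.829 servings → $4.05.
strawberries + avocado with both targets exact would need a negative amount; discard.
strawberries + broccoli: intersection lies outside the first quadrant.
spinach + avocado with both tight: 3.028 servings and 0.3778 servings → $3.69.
spinach + broccoli with both tight: 2.732 servings and 0.6145 servings → $3.74.
avocado + broccoli with both targets exact would need a negative amount; discard.
Cheapest feasible corner: $3.69.

$3.69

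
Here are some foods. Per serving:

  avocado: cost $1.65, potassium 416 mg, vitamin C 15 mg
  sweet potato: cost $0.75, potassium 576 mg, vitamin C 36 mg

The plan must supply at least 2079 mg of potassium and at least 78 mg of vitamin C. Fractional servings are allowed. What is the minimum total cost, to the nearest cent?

For a min-cost LP with two ≥-constraints, a basic feasible solution has at most two positive variables.
avocado only: max(2079/416, 78/15) = 5.2 servings → $8.58.
sweet potato only: max(2079/576, 78/36) = 3.609 servings → $2.71.
avocado + sweet potato with both tight: 4.722 servings and 0.1993 servings → $7.94.
The minimum over all feasible corners is $2.71.

$2.71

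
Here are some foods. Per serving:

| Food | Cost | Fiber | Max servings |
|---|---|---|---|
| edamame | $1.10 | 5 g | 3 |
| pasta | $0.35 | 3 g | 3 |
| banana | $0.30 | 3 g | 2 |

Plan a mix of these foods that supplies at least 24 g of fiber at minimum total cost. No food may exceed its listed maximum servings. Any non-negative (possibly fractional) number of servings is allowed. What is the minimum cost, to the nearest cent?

$3.63

Cost per g of fiber: banana $0.1000, pasta $0.1167, edamame $0.2200.
Take 2 servings of banana: +6.0 g fiber for $0.60 (total $0.60, still need 18.0 g).
Take 3 servings of pasta: +9.0 g fiber for $1.05 (total $1.65, still need 9.0 g).
Take 1.8 servings of edamame: +9.0 g fiber for $1.98 (total $3.63, still need 0.0 g).
Greedy by cheapest-per-g is optimal for a single linear constraint, so the minimum cost is $3.63.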